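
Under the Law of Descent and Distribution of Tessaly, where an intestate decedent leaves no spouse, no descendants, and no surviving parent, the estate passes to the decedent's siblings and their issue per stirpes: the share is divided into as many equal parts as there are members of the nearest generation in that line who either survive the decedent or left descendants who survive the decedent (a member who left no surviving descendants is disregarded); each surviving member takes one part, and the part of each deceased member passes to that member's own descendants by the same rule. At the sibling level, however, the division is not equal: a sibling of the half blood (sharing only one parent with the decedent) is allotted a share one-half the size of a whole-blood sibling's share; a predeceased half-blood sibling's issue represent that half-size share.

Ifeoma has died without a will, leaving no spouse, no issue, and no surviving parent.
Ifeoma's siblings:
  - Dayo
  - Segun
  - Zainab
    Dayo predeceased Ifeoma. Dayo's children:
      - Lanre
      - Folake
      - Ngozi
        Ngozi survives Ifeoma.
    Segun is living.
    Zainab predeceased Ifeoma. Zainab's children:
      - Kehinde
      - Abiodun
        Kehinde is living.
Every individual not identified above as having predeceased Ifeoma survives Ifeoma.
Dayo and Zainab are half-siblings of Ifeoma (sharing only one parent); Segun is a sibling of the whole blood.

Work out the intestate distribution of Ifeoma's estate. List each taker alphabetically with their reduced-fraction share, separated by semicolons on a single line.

No spouse, descendants, or parent survives, so the estate passes to Ifeoma's siblings per stirpes.
Half-blood siblings count for one-half the weight of whole-blood siblings at the initial division.
Dividing 1 in proportion to weights (total weight 2): Dayo (weight 1/2) → 1/4; Segun (weight 1) → 1/2; Zainab (weight 1/2) → 1/4.
Dayo predeceased; the 1/4 allotted to Dayo's branch passes to Dayo's issue by representation.
The 1/4 is divided into 3 equal shares of 1/12 among Lanre, Folake, Ngozi.
Lanre is living and takes 1/12.
Folake is living and takes 1/12.
Ngozi is living and takes 1/12.
Segun is living and takes 1/2.
Zainab predeceased; the 1/4 allotted to Zainab's branch passes to Zainab's issue by representation.
The 1/4 is divided into 2 equal shares of 1/8 among Kehinde, Abiodun.
Kehinde is living and takes 1/8.
Abiodun is living and takes 1/8.

Abiodun 1/8; Folake 1/12; Kehinde 1/8; Lanre 1/12; Ngozi 1/12; Segun 1/2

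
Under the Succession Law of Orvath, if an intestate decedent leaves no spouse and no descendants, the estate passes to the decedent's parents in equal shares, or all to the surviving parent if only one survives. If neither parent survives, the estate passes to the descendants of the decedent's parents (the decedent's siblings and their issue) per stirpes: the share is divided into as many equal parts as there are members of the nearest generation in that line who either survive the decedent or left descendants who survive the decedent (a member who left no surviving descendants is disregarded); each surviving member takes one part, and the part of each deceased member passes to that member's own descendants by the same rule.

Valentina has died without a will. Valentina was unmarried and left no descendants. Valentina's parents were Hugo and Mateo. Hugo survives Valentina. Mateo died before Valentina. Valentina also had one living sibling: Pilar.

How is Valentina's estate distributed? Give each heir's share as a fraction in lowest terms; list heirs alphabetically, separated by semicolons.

Hugo 1

Only one parent, Hugo, survives, so Hugo takes the entire estate. The siblings take nothing because a surviving parent has priority.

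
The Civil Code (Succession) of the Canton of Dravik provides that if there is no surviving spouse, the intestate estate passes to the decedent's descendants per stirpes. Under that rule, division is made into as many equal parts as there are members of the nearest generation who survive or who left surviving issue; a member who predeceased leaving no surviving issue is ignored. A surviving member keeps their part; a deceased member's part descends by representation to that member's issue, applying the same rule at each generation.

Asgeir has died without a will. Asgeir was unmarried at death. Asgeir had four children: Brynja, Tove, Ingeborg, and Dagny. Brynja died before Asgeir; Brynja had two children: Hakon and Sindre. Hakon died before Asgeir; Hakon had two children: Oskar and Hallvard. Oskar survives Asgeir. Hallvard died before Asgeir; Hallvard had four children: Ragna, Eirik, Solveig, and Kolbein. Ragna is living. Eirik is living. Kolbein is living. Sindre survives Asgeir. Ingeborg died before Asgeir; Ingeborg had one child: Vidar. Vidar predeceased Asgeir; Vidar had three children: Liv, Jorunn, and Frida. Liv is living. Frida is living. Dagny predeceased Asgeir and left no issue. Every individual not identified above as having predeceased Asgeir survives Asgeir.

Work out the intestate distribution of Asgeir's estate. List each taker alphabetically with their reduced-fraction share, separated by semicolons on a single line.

There is no surviving spouse, so the entire estate passes to Asgeir's descendants per stirpes.
Dagny left no surviving issue, so that branch lapses and is disregarded.
The estate is divided into 3 equal shares of 1/3 among Brynja, Tove, Ingeborg.
Brynja predeceased; the 1/3 allotted to Brynja's branch passes to Brynja's issue by representation.
The 1/3 is divided into 2 equal shares of 1/6 among Hakon, Sindre.
Hakon predeceased; the 1/6 allotted to Hakon's branch passes to Hakon's issue by representation.
The 1/6 is divided into 2 equal shares of 1/12 among Oskar, Hallvard.
Oskar is living and takes 1/12.
Hallvard predeceased; the 1/12 allotted to Hallvard's branch passes to Hallvard's issue by representation.
The 1/12 is divided into 4 equal shares of 1/48 among Ragna, Eirik, Solveig, Kolbein.
Ragna is living and takes 1/48.
Eirik is living and takes 1/48.
Solveig is living and takes 1/48.
Kolbein is living and takes 1/48.
Sindre is living and takes 1/6.
Tove is living and takes 1/3.
Ingeborg predeceased; the 1/3 allotted to Ingeborg's branch passes to Ingeborg's issue by representation.
Vidar's line is the sole branch at this level, so the full 1/3 passes to Vidar's issue by representation.
The 1/3 is divided into 3 equal shares of 1/9 among Liv, Jorunn, Frida.
Liv is living and takes 1/9.
Jorunn is living and takes 1/9.
Frida is living and takes 1/9.

Eirik 1/48; Frida 1/9; Jorunn 1/9; Kolbein 1/48; Liv 1/9; Oskar 1/12; Ragna 1/48; Sindre 1/6; Solveig 1/48; Tove 1/3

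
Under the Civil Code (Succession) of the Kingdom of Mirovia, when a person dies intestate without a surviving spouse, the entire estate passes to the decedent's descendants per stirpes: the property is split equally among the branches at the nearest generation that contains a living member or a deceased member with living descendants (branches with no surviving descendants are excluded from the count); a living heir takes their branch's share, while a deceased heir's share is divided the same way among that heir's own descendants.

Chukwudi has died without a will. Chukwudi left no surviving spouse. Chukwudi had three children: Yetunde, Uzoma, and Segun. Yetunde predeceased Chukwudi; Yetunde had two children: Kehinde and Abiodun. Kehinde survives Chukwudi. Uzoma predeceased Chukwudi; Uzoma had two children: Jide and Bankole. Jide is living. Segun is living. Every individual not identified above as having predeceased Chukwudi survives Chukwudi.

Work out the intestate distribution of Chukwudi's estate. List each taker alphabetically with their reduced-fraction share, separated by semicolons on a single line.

Abiodun 1/6; Bankole 1/6; Jide 1/6; Kehinde 1/6; Segun 1/3

There is no surviving spouse, so the entire estate passes to Chukwudi's descendants per stirpes.
The estate is divided into 3 equal shares of 1/3 among Yetunde, Uzoma, Segun.
Yetunde predeceased; the 1/3 allotted to Yetunde's branch passes to Yetunde's issue by representation.
The 1/3 is divided into 2 equal shares of 1/6 among Kehinde, Abiodun.
Kehinde is living and takes 1/6.
Abiodun is living and takes 1/6.
Uzoma predeceased; the 1/3 allotted to Uzoma's branch passes to Uzoma's issue by representation.
The 1/3 is divided into 2 equal shares of 1/6 among Jide, Bankole.
Jide is living and takes 1/6.
Bankole is living and takes 1/6.
Segun is living and takes 1/3.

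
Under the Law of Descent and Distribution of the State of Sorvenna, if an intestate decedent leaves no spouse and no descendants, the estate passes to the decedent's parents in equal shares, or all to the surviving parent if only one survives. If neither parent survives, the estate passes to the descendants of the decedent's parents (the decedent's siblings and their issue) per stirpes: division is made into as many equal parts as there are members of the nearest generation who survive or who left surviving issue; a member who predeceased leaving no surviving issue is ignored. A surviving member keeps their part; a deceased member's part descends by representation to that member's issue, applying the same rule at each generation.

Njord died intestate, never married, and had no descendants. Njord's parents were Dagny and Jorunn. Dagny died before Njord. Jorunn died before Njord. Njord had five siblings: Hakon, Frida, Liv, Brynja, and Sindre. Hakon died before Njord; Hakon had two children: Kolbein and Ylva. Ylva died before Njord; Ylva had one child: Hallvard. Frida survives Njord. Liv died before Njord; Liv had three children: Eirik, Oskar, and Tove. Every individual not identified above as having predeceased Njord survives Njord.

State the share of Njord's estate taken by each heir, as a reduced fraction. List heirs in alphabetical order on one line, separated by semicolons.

Neither parent survives and there are no descendants, so the estate passes to Njord's siblings and their issue per stirpes.
The estate is divided into 5 equal shares of 1/5 among Hakon, Frida, Liv, Brynja, Sindre.
Hakon predeceased; the 1/5 allotted to Hakon's branch passes to Hakon's issue by representation.
The 1/5 is divided into 2 equal shares of 1/10 among Kolbein, Ylva.
Kolbein is living and takes 1/10.
Ylva predeceased; the 1/10 allotted to Ylva's branch passes to Ylva's issue by representation.
Hallvard is the sole taker at this level and receives the full 1/10.
Frida is living and takes 1/5.
Liv predeceased; the 1/5 allotted to Liv's branch passes to Liv's issue by representation.
The 1/5 is divided into 3 equal shares of 1/15 among Eirik, Oskar, Tove.
Eirik is living and takes 1/15.
Oskar is living and takes 1/15.
Tove is living and takes 1/15.
Brynja is living and takes 1/5.
Sindre is living and takes 1/5.

Brynja 1/5; Eirik 1/15; Frida 1/5; Hallvard 1/10; Kolbein 1/10; Oskar 1/15; Sindre 1/5; Tove 1/15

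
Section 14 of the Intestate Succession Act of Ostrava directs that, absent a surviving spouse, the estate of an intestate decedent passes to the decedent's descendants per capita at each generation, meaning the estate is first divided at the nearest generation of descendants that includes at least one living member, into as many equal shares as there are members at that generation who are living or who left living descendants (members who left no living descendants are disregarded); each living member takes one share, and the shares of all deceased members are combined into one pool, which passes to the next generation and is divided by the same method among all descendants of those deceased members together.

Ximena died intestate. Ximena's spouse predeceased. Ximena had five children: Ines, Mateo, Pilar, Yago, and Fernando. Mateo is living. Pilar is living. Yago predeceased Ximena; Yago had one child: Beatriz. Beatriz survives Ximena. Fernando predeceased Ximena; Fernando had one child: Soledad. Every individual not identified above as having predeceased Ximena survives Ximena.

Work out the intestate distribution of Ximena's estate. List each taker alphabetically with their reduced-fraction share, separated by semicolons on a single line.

There is no surviving spouse, so the entire estate passes to Ximena's descendants per capita at each generation.
At generation 1 (Ines, Mateo, Pilar, Yago, Fernando) there are 5 shares of (1)/5 = 1/5 each.
Living: Ines, Mateo, and Pilar — each takes 1/5.
Deceased: Yago and Fernando. Their combined 2/5 is pooled and carried to generation 2.
At generation 2 (Beatriz, Soledad) there are 2 shares of (2/5)/2 = 1/5 each.
Living: Beatriz and Soledad — each takes 1/5.

Beatriz 1/5; Ines 1/5; Mateo 1/5; Pilar 1/5; Soledad 1/5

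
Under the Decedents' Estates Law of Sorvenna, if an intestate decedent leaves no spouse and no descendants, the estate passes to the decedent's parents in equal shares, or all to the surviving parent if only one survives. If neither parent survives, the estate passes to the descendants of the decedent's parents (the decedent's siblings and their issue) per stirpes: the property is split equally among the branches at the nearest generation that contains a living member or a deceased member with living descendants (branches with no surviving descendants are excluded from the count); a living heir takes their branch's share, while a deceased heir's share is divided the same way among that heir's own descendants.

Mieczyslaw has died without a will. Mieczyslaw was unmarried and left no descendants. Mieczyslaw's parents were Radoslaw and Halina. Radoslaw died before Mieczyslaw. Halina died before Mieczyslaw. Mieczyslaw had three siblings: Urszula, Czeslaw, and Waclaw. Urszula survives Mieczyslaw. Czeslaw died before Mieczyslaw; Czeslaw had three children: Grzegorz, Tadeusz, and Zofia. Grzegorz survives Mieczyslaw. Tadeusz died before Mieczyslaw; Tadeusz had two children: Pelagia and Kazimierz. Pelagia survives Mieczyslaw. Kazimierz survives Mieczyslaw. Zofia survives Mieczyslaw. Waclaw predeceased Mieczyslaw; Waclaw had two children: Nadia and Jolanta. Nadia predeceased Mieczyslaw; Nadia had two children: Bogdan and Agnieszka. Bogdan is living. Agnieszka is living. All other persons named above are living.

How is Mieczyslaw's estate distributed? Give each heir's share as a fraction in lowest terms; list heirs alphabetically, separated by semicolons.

Agnieszka 1/12; Bogdan 1/12; Grzegorz 1/9; Jolanta 1/6; Kazimierz 1/18; Pelagia 1/18; Urszula 1/3; Zofia 1/9

Neither parent survives and there are no descendants, so the estate passes to Mieczyslaw's siblings and their issue per stirpes.
The estate is divided into 3 equal shares of 1/3 among Urszula, Czeslaw, Waclaw.
Urszula is living and takes 1/3.
Czeslaw predeceased; the 1/3 allotted to Czeslaw's branch passes to Czeslaw's issue by representation.
The 1/3 is divided into 3 equal shares of 1/9 among Grzegorz, Tadeusz, Zofia.
Grzegorz is living and takes 1/9.
Tadeusz predeceased; the 1/9 allotted to Tadeusz's branch passes to Tadeusz's issue by representation.
The 1/9 is divided into 2 equal shares of 1/18 among Pelagia, Kazimierz.
Pelagia is living and takes 1/18.
Kazimierz is living and takes 1/18.
Zofia is living and takes 1/9.
Waclaw predeceased; the 1/3 allotted to Waclaw's branch passes to Waclaw's issue by representation.
The 1/3 is divided into 2 equal shares of 1/6 among Nadia, Jolanta.
Nadia predeceased; the 1/6 allotted to Nadia's branch passes to Nadia's issue by representation.
The 1/6 is divided into 2 equal shares of 1/12 among Bogdan, Agnieszka.
Bogdan is living and takes 1/12.
Agnieszka is living and takes 1/12.
Jolanta is living and takes 1/6.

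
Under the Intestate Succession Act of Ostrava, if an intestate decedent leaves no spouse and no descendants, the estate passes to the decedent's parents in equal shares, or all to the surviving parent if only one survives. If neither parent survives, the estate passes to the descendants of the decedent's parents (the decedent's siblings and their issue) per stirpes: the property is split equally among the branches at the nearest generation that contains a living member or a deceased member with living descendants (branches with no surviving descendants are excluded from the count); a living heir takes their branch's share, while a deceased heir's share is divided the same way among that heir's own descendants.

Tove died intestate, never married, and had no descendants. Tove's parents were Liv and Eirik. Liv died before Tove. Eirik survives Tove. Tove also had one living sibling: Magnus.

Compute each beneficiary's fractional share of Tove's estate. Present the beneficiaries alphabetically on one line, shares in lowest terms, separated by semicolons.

Only one parent, Eirik, survives, so Eirik takes the entire estate. The siblings take nothing because a surviving parent has priority.

Eirik 1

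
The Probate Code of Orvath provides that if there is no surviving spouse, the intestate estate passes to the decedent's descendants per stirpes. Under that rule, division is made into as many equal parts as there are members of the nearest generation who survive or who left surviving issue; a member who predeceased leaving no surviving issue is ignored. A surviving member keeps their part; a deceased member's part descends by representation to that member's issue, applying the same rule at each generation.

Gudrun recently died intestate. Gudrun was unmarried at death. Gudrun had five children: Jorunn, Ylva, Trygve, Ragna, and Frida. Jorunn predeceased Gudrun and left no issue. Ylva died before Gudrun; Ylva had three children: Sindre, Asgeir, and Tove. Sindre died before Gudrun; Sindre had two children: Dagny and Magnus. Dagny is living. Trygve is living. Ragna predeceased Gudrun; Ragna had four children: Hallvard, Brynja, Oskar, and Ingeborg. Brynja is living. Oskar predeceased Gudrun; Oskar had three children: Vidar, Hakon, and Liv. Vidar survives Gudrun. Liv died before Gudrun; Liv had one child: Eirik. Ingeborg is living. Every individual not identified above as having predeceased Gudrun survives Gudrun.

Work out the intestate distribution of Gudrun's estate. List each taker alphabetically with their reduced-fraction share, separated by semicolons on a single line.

Asgeir 1/12; Brynja 1/16; Dagny 1/24; Eirik 1/48; Frida 1/4; Hakon 1/48; Hallvard 1/16; Ingeborg 1/16; Magnus 1/24; Tove 1/12; Trygve 1/4; Vidar 1/48

There is no surviving spouse, so the entire estate passes to Gudrun's descendants per stirpes.
Jorunn left no surviving issue, so that branch lapses and is disregarded.
The estate is divided into 4 equal shares of 1/4 among Ylva, Trygve, Ragna, Frida.
Ylva predeceased; the 1/4 allotted to Ylva's branch passes to Ylva's issue by representation.
The 1/4 is divided into 3 equal shares of 1/12 among Sindre, Asgeir, Tove.
Sindre predeceased; the 1/12 allotted to Sindre's branch passes to Sindre's issue by representation.
The 1/12 is divided into 2 equal shares of 1/24 among Dagny, Magnus.
Dagny is living and takes 1/24.
Magnus is living and takes 1/24.
Asgeir is living and takes 1/12.
Tove is living and takes 1/12.
Trygve is living and takes 1/4.
Ragna predeceased; the 1/4 allotted to Ragna's branch passes to Ragna's issue by representation.
The 1/4 is divided into 4 equal shares of 1/16 among Hallvard, Brynja, Oskar, Ingeborg.
Hallvard is living and takes 1/16.
Brynja is living and takes 1/16.
Oskar predeceased; the 1/16 allotted to Oskar's branch passes to Oskar's issue by representation.
The 1/16 is divided into 3 equal shares of 1/48 among Vidar, Hakon, Liv.
Vidar is living and takes 1/48.
Hakon is living and takes 1/48.
Liv predeceased; the 1/48 allotted to Liv's branch passes to Liv's issue by representation.
Eirik is the sole taker at this level and receives the full 1/48.
Ingeborg is living and takes 1/16.
Frida is living and takes 1/4.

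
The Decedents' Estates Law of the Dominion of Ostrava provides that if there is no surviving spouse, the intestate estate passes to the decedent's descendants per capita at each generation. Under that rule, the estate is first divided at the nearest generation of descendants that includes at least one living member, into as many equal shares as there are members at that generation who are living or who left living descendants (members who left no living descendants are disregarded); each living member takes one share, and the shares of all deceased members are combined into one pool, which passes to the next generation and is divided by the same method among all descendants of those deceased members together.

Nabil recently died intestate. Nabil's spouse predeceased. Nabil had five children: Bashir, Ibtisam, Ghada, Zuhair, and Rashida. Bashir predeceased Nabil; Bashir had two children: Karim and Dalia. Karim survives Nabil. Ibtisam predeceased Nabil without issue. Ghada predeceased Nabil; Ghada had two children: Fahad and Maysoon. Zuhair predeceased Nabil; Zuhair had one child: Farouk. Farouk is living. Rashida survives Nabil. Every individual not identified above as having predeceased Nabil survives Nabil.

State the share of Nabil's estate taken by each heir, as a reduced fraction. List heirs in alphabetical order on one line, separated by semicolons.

There is no surviving spouse, so the entire estate passes to Nabil's descendants per capita at each generation.
At generation 1 (Bashir, Ghada, Zuhair, Rashida) there are 4 shares of (1)/4 = 1/4 each.
Living: Rashida — each takes 1/4.
Deceased: Bashir, Ghada, and Zuhair. Their combined 3/4 is pooled and carried to generation 2.
At generation 2 (Karim, Dalia, Fahad, Maysoon, Farouk) there are 5 shares of (3/4)/5 = 3/20 each.
Living: Karim, Dalia, Fahad, Maysoon, and Farouk — each takes 3/20.

Dalia 3/20; Fahad 3/20; Farouk 3/20; Karim 3/20; Maysoon 3/20; Rashida 1/4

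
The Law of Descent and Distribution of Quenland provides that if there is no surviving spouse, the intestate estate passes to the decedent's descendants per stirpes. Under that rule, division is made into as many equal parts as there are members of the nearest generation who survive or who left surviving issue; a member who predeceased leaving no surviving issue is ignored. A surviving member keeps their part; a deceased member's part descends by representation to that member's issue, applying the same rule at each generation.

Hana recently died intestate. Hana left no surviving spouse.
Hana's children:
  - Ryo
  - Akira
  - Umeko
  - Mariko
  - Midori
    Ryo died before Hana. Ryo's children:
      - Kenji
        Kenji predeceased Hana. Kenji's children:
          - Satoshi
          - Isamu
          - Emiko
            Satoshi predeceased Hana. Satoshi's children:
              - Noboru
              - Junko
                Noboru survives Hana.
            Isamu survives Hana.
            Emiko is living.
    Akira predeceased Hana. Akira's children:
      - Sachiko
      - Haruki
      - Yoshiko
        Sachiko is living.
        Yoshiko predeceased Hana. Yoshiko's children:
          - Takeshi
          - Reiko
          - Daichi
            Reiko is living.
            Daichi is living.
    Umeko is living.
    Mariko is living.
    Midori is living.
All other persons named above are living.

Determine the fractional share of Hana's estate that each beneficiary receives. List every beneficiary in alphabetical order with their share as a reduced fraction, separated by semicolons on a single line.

Daichi 1/45; Emiko 1/15; Haruki 1/15; Isamu 1/15; Junko 1/30; Mariko 1/5; Midori 1/5; Noboru 1/30; Reiko 1/45; Sachiko 1/15; Takeshi 1/45; Umeko 1/5

There is no surviving spouse, so the entire estate passes to Hana's descendants per stirpes.
The estate is divided into 5 equal shares of 1/5 among Ryo, Akira, Umeko, Mariko, Midori.
Ryo predeceased; the 1/5 allotted to Ryo's branch passes to Ryo's issue by representation.
Kenji's line is the sole branch at this level, so the full 1/5 passes to Kenji's issue by representation.
The 1/5 is divided into 3 equal shares of 1/15 among Satoshi, Isamu, Emiko.
Satoshi predeceased; the 1/15 allotted to Satoshi's branch passes to Satoshi's issue by representation.
The 1/15 is divided into 2 equal shares of 1/30 among Noboru, Junko.
Noboru is living and takes 1/30.
Junko is living and takes 1/30.
Isamu is living and takes 1/15.
Emiko is living and takes 1/15.
Akira predeceased; the 1/5 allotted to Akira's branch passes to Akira's issue by representation.
The 1/5 is divided into 3 equal shares of 1/15 among Sachiko, Haruki, Yoshiko.
Sachiko is living and takes 1/15.
Haruki is living and takes 1/15.
Yoshiko predeceased; the 1/15 allotted to Yoshiko's branch passes to Yoshiko's issue by representation.
The 1/15 is divided into 3 equal shares of 1/45 among Takeshi, Reiko, Daichi.
Takeshi is living and takes 1/45.
Reiko is living and takes 1/45.
Daichi is living and takes 1/45.
Umeko is living and takes 1/5.
Mariko is living and takes 1/5.
Midori is living and takes 1/5.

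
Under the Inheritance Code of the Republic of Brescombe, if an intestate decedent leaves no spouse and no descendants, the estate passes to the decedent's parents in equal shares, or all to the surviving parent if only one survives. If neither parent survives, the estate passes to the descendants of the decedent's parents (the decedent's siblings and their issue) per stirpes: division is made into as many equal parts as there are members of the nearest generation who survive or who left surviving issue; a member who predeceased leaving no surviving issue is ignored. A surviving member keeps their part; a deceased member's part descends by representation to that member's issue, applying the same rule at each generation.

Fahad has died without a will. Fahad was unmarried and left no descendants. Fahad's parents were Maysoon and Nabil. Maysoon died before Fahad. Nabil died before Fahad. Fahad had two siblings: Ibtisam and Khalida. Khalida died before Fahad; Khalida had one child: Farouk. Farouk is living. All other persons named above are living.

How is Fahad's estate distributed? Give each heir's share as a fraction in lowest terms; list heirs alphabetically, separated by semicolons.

Neither parent survives and there are no descendants, so the estate passes to Fahad's siblings and their issue per stirpes.
The estate is divided into 2 equal shares of 1/2 among Ibtisam, Khalida.
Ibtisam is living and takes 1/2.
Khalida predeceased; the 1/2 allotted to Khalida's branch passes to Khalida's issue by representation.
Farouk is the sole taker at this level and receives the full 1/2.

Farouk 1/2; Ibtisam 1/2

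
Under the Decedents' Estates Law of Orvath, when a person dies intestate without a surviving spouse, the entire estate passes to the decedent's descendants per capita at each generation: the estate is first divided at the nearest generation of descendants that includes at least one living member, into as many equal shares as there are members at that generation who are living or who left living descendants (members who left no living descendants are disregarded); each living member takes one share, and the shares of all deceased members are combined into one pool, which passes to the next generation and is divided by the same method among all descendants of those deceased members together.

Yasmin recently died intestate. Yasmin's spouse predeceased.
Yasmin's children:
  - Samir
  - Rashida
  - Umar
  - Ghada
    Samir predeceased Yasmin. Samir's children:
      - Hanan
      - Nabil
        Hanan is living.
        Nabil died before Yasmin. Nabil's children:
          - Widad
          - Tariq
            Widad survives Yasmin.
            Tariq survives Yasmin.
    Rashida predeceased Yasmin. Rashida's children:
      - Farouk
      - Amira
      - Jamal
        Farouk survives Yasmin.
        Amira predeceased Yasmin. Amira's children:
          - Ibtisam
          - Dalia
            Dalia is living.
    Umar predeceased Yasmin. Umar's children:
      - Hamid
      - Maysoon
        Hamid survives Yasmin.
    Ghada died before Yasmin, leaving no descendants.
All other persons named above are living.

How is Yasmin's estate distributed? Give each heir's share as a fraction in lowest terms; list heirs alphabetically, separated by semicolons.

Dalia 1/14; Farouk 1/7; Hamid 1/7; Hanan 1/7; Ibtisam 1/14; Jamal 1/7; Maysoon 1/7; Tariq 1/14; Widad 1/14

There is no surviving spouse, so the entire estate passes to Yasmin's descendants per capita at each generation.
No one at generation 1 (Samir, Rashida, Umar) is living; moving to the next generation.
At generation 2 (Hanan, Nabil, Farouk, Amira, Jamal, Hamid, Maysoon) there are 7 shares of (1)/7 = 1/7 each.
Living: Hanan, Farouk, Jamal, Hamid, and Maysoon — each takes 1/7.
Deceased: Nabil and Amira. Their combined 2/7 is pooled and carried to generation 3.
At generation 3 (Widad, Tariq, Ibtisam, Dalia) there are 4 shares of (2/7)/4 = 1/14 each.
Living: Widad, Tariq, Ibtisam, and Dalia — each takes 1/14.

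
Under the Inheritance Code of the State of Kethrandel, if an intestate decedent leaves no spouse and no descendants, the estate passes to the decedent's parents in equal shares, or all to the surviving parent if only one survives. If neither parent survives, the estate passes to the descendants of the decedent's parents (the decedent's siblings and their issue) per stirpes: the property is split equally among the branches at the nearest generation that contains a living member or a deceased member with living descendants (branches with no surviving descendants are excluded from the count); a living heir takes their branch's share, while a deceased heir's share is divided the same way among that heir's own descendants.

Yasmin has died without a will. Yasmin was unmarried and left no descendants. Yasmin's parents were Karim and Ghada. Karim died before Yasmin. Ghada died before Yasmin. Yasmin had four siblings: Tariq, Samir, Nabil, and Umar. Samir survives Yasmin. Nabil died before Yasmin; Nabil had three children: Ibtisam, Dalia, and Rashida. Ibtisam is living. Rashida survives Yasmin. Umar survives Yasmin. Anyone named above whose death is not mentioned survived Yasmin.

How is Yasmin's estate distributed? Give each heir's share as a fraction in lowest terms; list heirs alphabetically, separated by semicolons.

Neither parent survives and there are no descendants, so the estate passes to Yasmin's siblings and their issue per stirpes.
The estate is divided into 4 equal shares of 1/4 among Tariq, Samir, Nabil, Umar.
Tariq is living and takes 1/4.
Samir is living and takes 1/4.
Nabil predeceased; the 1/4 allotted to Nabil's branch passes to Nabil's issue by representation.
The 1/4 is divided into 3 equal shares of 1/12 among Ibtisam, Dalia, Rashida.
Ibtisam is living and takes 1/12.
Dalia is living and takes 1/12.
Rashida is living and takes 1/12.
Umar is living and takes 1/4.

Dalia 1/12; Ibtisam 1/12; Rashida 1/12; Samir 1/4; Tariq 1/4; Umar 1/4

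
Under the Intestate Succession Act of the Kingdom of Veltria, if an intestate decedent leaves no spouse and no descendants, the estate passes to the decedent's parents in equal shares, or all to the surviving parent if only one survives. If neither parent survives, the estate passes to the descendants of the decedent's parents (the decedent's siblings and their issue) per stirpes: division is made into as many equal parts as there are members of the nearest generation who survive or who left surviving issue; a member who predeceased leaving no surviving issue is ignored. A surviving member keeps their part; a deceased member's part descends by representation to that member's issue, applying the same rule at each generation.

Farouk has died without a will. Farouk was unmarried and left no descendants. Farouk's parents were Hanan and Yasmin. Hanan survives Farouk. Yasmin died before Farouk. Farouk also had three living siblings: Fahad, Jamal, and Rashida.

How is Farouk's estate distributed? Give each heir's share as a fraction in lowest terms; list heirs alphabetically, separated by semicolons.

Only one parent, Hanan, survives, so Hanan takes the entire estate. The siblings take nothing because a surviving parent has priority.

Hanan 1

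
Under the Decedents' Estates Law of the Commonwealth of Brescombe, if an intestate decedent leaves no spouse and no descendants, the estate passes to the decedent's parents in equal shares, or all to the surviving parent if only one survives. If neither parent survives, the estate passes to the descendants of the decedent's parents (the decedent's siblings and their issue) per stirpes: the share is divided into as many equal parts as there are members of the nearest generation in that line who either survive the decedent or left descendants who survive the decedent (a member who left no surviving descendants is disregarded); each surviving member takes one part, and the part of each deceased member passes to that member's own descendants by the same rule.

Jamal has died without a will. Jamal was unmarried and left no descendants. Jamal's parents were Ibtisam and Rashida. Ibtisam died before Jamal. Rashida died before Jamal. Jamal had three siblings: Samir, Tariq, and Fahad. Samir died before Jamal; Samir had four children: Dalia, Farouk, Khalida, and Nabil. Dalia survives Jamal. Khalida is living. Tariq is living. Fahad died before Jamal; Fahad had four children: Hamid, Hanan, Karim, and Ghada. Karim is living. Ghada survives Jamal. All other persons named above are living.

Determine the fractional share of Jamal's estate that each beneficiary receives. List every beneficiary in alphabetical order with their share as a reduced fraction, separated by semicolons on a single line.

Dalia 1/12; Farouk 1/12; Ghada 1/12; Hamid 1/12; Hanan 1/12; Karim 1/12; Khalida 1/12; Nabil 1/12; Tariq 1/3

Neither parent survives and there are no descendants, so the estate passes to Jamal's siblings and their issue per stirpes.
The estate is divided into 3 equal shares of 1/3 among Samir, Tariq, Fahad.
Samir predeceased; the 1/3 allotted to Samir's branch passes to Samir's issue by representation.
The 1/3 is divided into 4 equal shares of 1/12 among Dalia, Farouk, Khalida, Nabil.
Dalia is living and takes 1/12.
Farouk is living and takes 1/12.
Khalida is living and takes 1/12.
Nabil is living and takes 1/12.
Tariq is living and takes 1/3.
Fahad predeceased; the 1/3 allotted to Fahad's branch passes to Fahad's issue by representation.
The 1/3 is divided into 4 equal shares of 1/12 among Hamid, Hanan, Karim, Ghada.
Hamid is living and takes 1/12.
Hanan is living and takes 1/12.
Karim is living and takes 1/12.
Ghada is living and takes 1/12.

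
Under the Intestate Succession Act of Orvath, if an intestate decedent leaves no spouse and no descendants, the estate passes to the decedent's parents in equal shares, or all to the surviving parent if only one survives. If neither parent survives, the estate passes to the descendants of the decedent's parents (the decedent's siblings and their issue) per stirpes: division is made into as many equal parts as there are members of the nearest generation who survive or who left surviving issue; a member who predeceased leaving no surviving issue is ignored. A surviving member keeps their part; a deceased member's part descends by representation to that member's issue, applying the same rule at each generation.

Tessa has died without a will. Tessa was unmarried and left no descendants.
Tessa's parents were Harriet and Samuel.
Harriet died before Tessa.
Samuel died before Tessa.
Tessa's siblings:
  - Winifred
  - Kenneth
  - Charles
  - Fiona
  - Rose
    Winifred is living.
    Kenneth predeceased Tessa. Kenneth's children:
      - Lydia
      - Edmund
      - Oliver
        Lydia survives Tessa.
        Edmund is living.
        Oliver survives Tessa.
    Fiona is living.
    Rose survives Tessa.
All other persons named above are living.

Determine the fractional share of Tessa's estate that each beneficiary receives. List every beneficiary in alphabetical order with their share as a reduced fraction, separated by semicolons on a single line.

Neither parent survives and there are no descendants, so the estate passes to Tessa's siblings and their issue per stirpes.
The estate is divided into 5 equal shares of 1/5 among Winifred, Kenneth, Charles, Fiona, Rose.
Winifred is living and takes 1/5.
Kenneth predeceased; the 1/5 allotted to Kenneth's branch passes to Kenneth's issue by representation.
The 1/5 is divided into 3 equal shares of 1/15 among Lydia, Edmund, Oliver.
Lydia is living and takes 1/15.
Edmund is living and takes 1/15.
Oliver is living and takes 1/15.
Charles is living and takes 1/5.
Fiona is living and takes 1/5.
Rose is living and takes 1/5.

Charles 1/5; Edmund 1/15; Fiona 1/5; Lydia 1/15; Oliver 1/15; Rose 1/5; Winifred 1/5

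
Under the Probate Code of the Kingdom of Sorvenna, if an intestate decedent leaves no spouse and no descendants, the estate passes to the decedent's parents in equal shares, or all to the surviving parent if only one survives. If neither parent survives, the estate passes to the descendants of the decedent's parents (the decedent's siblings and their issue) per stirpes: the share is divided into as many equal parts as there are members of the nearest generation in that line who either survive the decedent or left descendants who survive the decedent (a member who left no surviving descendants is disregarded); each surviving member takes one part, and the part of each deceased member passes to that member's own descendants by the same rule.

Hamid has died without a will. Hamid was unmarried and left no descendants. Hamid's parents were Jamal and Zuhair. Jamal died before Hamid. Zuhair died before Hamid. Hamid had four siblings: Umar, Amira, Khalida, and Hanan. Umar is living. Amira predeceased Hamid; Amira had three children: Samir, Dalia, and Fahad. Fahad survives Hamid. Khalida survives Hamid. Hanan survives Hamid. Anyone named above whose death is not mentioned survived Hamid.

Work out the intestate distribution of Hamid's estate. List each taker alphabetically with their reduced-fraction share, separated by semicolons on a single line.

Neither parent survives and there are no descendants, so the estate passes to Hamid's siblings and their issue per stirpes.
The estate is divided into 4 equal shares of 1/4 among Umar, Amira, Khalida, Hanan.
Umar is living and takes 1/4.
Amira predeceased; the 1/4 allotted to Amira's branch passes to Amira's issue by representation.
The 1/4 is divided into 3 equal shares of 1/12 among Samir, Dalia, Fahad.
Samir is living and takes 1/12.
Dalia is living and takes 1/12.
Fahad is living and takes 1/12.
Khalida is living and takes 1/4.
Hanan is living and takes 1/4.

Dalia 1/12; Fahad 1/12; Hanan 1/4; Khalida 1/4; Samir 1/12; Umar 1/4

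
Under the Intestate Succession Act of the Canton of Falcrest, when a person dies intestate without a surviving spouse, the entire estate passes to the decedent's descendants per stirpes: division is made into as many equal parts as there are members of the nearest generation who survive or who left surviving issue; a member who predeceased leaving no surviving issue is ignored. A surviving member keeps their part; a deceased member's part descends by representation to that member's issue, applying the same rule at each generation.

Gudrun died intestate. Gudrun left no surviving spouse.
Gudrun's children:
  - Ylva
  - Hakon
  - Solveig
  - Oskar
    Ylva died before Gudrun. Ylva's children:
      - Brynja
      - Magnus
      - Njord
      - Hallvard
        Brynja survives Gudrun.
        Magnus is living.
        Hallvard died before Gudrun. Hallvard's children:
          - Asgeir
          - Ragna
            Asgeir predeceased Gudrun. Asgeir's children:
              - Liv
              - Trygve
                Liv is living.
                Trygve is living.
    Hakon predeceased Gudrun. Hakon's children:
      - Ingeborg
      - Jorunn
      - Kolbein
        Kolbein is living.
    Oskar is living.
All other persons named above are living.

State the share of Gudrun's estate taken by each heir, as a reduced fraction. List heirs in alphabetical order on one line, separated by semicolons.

There is no surviving spouse, so the entire estate passes to Gudrun's descendants per stirpes.
The estate is divided into 4 equal shares of 1/4 among Ylva, Hakon, Solveig, Oskar.
Ylva predeceased; the 1/4 allotted to Ylva's branch passes to Ylva's issue by representation.
The 1/4 is divided into 4 equal shares of 1/16 among Brynja, Magnus, Njord, Hallvard.
Brynja is living and takes 1/16.
Magnus is living and takes 1/16.
Njord is living and takes 1/16.
Hallvard predeceased; the 1/16 allotted to Hallvard's branch passes to Hallvard's issue by representation.
The 1/16 is divided into 2 equal shares of 1/32 among Asgeir, Ragna.
Asgeir predeceased; the 1/32 allotted to Asgeir's branch passes to Asgeir's issue by representation.
The 1/32 is divided into 2 equal shares of 1/64 among Liv, Trygve.
Liv is living and takes 1/64.
Trygve is living and takes 1/64.
Ragna is living and takes 1/32.
Hakon predeceased; the 1/4 allotted to Hakon's branch passes to Hakon's issue by representation.
The 1/4 is divided into 3 equal shares of 1/12 among Ingeborg, Jorunn, Kolbein.
Ingeborg is living and takes 1/12.
Jorunn is living and takes 1/12.
Kolbein is living and takes 1/12.
Solveig is living and takes 1/4.
Oskar is living and takes 1/4.

Brynja 1/16; Ingeborg 1/12; Jorunn 1/12; Kolbein 1/12; Liv 1/64; Magnus 1/16; Njord 1/16; Oskar 1/4; Ragna 1/32; Solveig 1/4; Trygve 1/64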